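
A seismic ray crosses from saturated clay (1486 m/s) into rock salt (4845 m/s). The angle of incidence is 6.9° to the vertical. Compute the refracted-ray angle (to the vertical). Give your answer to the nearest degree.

Snell's law: sin θ₂ = (V₂/V₁)·sin θ₁ = (4845/1486)·sin 6.9° = 0.3917.
θ₂ = arcsin 0.3917 = 23.06° from the normal.

23°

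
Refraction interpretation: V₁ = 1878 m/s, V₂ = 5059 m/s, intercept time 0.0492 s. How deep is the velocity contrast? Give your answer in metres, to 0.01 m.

θ_c = arcsin(1878/5059) = 21.79°; cos θ_c = 0.9285.
tᵢ = 2h cos θ_c/V₁ ⇒ h = tᵢ·V₁/(2 cos θ_c) = 0.0492·1878/(2·0.9285) = 49.75 m.

49.75 m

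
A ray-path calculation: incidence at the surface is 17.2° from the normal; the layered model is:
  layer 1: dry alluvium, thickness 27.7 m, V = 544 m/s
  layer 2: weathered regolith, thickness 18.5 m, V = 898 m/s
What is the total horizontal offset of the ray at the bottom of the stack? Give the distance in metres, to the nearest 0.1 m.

18.9 m

Ray parameter p = sin 17.2° / 544 m/s = 5.4358e-04 s/m.
Layer 1: θ = 17.20°; offset = 27.7·tan 17.20° = 8.575 m.
Layer 2: sin θ = p·898 = 0.4881 → θ = 29.22°; offset = 18.5·tan 29.22° = 10.347 m.
Σ offsets = 18.922 m.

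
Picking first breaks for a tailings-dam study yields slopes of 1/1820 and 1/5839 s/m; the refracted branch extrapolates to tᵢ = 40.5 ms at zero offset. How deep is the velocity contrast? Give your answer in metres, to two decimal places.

h = tᵢ·V₁·V₂ / (2·√(V₂²−V₁²)).
√(V₂²−V₁²) = √(5839² − 1820²) = 5548.1 m/s.
h = 0.0405 s × 1820 × 5839 / (2 × 5548.1) = 38.79 m.

38.79 m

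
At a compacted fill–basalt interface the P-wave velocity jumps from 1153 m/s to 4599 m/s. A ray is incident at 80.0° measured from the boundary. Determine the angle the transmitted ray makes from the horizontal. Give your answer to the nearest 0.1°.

Convert to the normal: θ₁ = 90° − 80.0° = 10.0°.
Snell's law: sin θ₂ = (V₂/V₁)·sin θ₁ = (4599/1153)·sin 10.0° = 0.6926.
θ₂ = sin⁻¹(0.6926) = 43.84° (from vertical).
From the interface: 90° − 43.84° = 46.16°.

46.2°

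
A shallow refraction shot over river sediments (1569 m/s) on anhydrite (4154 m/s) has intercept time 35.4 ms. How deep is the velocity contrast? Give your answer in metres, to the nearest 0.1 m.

30.0 m

θ_c = arcsin(1569/4154) = 22.19°; cos θ_c = 0.9259.
tᵢ = 2h cos θ_c/V₁ ⇒ h = tᵢ·V₁/(2 cos θ_c) = 0.0354·1569/(2·0.9259) = 29.99 m.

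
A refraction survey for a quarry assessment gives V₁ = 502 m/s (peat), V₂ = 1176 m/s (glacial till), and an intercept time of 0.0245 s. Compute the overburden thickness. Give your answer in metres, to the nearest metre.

θ_c = arcsin(502/1176) = 25.27°; cos θ_c = 0.9043.
tᵢ = 2h cos θ_c/V₁ ⇒ h = tᵢ·V₁/(2 cos θ_c) = 0.0245·502/(2·0.9043) = 6.80 m.

7 m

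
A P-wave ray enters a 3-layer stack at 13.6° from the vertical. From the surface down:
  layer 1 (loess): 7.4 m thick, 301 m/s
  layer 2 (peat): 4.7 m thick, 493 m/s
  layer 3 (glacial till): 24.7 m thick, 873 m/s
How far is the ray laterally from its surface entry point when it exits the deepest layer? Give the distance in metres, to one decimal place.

26.8 m

p = sin θ₁/V₁ = sin 13.6°/301 = 7.8120e-04 s/m is conserved through the stack.
Layer 1: θ = 13.60°; offset = 7.4·tan 13.60° = 1.790 m.
Layer 2: sin θ = p·493 = 0.3851 → θ = 22.65°; offset = 4.7·tan 22.65° = 1.961 m.
Layer 3: sin θ = p·873 = 0.6820 → θ = 43.00°; offset = 24.7·tan 43.00° = 23.033 m.
Summing the layer offsets gives 26.784 m.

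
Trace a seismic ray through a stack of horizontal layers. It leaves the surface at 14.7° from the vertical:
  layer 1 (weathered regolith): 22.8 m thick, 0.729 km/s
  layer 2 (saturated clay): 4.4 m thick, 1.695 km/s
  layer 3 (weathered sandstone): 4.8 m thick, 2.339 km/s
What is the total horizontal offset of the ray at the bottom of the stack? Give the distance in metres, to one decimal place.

Ray parameter p = sin 14.7° / 0.729 km/s = 3.4809e-01 s/km.
Layer 1: θ = 14.70°; offset = 22.8·tan 14.70° = 5.981 m.
Layer 2: sin θ = p·1.695 = 0.5900 → θ = 36.16°; offset = 4.4·tan 36.16° = 3.215 m.
Layer 3: sin θ = p·2.339 = 0.8142 → θ = 54.51°; offset = 4.8·tan 54.51° = 6.731 m.
Summing the layer offsets gives 15.928 m.

15.9 m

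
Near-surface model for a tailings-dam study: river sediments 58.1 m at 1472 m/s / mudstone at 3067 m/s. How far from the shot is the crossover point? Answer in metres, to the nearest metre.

θ_c = arcsin(1472/3067) = 28.68°, so cos θ_c = 0.8773 and tᵢ = 2h cos θ_c/V₁ = 0.0693 s.
At crossover x/V₁ = x/V₂ + tᵢ ⇒ x = tᵢ/(1/V₁ − 1/V₂) = 0.06925/(6.7935e-04 − 3.2605e-04) = 196.02 m.

196 m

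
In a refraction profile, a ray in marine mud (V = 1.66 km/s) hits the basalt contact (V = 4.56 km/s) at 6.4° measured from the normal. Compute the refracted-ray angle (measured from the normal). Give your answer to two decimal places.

17.83°

Snell's law: sin θ₂ = (V₂/V₁)·sin θ₁ = (4.56/1.66)·sin 6.4° = 0.3062.
θ₂ = sin⁻¹(0.3062) = 17.83° (from vertical).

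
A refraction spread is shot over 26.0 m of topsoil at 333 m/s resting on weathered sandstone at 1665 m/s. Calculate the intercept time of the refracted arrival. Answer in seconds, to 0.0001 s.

tᵢ = 2h·√(V₂²−V₁²)/(V₁V₂).
√(V₂²−V₁²) = √(1665²−333²) = 1631.4 m/s.
tᵢ = 2·26.0·1631.4/(333·1665) = 0.15300 s.

0.1530 s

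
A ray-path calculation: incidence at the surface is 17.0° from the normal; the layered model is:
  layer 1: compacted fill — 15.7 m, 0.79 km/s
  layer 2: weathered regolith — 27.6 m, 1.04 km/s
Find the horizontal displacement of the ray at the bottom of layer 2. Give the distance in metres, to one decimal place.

16.3 m

Ray parameter p = sin 17.0° / 0.79 km/s = 3.7009e-01 s/km.
Layer 1: θ = 17.00°; offset = 15.7·tan 17.00° = 4.800 m.
Layer 2: sin θ = p·1.04 = 0.3849 → θ = 22.64°; offset = 27.6·tan 22.64° = 11.510 m.
Total horizontal offset = 16.310 m.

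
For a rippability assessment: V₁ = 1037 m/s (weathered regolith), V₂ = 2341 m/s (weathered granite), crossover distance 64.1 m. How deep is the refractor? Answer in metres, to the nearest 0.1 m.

x_cross = 2h·√((V₂+V₁)/(V₂−V₁)) → h = x_cross / (2·√((V₂+V₁)/(V₂−V₁))).
√((V₂+V₁)/(V₂−V₁)) = √((2341+1037)/(2341−1037)) = 1.6095.
h = 64.1 / (2·1.6095) = 19.91 m.

19.9 m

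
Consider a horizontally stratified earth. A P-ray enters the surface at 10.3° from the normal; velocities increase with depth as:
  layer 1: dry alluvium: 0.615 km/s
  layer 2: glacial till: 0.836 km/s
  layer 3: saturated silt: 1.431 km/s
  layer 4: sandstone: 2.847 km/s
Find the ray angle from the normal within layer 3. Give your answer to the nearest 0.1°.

24.6°

Ray parameter p = sin 10.3° / 0.615 = 2.9074e-01 s/km.
sin θ_3 = p·V_3 = 2.9074e-01 × 1.431 = 0.4160.
θ_3 = arcsin 0.4160 = 24.58°.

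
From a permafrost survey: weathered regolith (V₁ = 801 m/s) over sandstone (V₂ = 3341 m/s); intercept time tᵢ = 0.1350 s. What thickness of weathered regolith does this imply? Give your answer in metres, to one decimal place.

θ_c = arcsin(801/3341) = 13.87°; cos θ_c = 0.9708.
tᵢ = 2h cos θ_c/V₁ ⇒ h = tᵢ·V₁/(2 cos θ_c) = 0.135·801/(2·0.9708) = 55.69 m.

55.7 m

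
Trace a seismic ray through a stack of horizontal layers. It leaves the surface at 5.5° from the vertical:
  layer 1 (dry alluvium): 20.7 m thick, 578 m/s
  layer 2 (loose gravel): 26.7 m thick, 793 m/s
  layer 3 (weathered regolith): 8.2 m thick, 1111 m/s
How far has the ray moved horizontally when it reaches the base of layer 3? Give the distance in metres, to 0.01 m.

p = sin θ₁/V₁ = sin 5.5°/578 = 1.6582e-04 s/m is conserved through the stack.
Layer 1: θ = 5.50°; offset = 20.7·tan 5.50° = 1.9932 m.
Layer 2: sin θ = p·793 = 0.1315 → θ = 7.56°; offset = 26.7·tan 7.56° = 3.5417 m.
Layer 3: sin θ = p·1111 = 0.1842 → θ = 10.62°; offset = 8.2·tan 10.62° = 1.5370 m.
Summing the layer offsets gives 7.0719 m.

7.07 m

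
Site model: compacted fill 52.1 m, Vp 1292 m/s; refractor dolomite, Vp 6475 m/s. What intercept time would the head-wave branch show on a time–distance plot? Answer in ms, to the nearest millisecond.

79 ms

θ_c = arcsin(V₁/V₂) = arcsin(1292/6475) = 11.51°; cos θ_c = 0.9799.
tᵢ = 2h·cos θ_c / V₁ = 2·52.1·0.9799 / 1292 = 0.07903 s.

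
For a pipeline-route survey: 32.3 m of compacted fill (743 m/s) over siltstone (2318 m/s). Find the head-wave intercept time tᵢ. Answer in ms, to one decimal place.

θ_c = arcsin(V₁/V₂) = arcsin(743/2318) = 18.70°; cos θ_c = 0.9472.
tᵢ = 2h·cos θ_c / V₁ = 2·32.3·0.9472 / 743 = 0.08236 s.

82.4 ms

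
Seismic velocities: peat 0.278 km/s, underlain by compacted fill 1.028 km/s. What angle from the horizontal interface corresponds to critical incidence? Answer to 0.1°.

74.3°

Critical incidence: sin θ_c = V₁/V₂ = 0.278/1.028 = 0.2704.
θ_c = arcsin 0.2704 = 15.69°.
Measured from the interface: 90° − 15.69° = 74.31°.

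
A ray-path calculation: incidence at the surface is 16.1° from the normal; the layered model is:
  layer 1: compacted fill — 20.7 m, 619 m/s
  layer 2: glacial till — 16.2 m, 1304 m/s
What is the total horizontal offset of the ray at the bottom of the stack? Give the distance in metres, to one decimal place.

Ray parameter p = sin 16.1° / 619 m/s = 4.4800e-04 s/m.
Layer 1: θ = 16.10°; offset = 20.7·tan 16.10° = 5.975 m.
Layer 2: sin θ = p·1304 = 0.5842 → θ = 35.75°; offset = 16.2·tan 35.75° = 11.661 m.
Total horizontal offset = 17.636 m.

17.6 m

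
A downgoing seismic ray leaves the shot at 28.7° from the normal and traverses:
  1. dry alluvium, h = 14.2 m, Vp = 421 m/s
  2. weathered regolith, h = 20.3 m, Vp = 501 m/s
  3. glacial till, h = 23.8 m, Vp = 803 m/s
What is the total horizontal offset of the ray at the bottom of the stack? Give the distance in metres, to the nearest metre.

76 m

p = sin θ₁/V₁ = sin 28.7°/421 = 1.1407e-03 s/m is conserved through the stack.
Layer 1: θ = 28.70°; offset = 14.2·tan 28.70° = 7.774 m.
Layer 2: sin θ = p·501 = 0.5715 → θ = 34.85°; offset = 20.3·tan 34.85° = 14.137 m.
Layer 3: sin θ = p·803 = 0.9160 → θ = 66.34°; offset = 23.8·tan 66.34° = 54.327 m.
Σ offsets = 76.239 m.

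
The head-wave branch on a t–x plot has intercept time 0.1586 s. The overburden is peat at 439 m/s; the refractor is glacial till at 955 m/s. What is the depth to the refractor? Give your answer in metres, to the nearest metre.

θ_c = arcsin(439/955) = 27.37°; cos θ_c = 0.8881.
tᵢ = 2h cos θ_c/V₁ ⇒ h = tᵢ·V₁/(2 cos θ_c) = 0.1586·439/(2·0.8881) = 39.20 m.

39 m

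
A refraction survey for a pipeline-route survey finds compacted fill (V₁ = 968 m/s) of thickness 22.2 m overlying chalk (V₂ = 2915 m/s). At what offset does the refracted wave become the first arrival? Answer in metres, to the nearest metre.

x_cross = 2h·√((V₂+V₁)/(V₂−V₁)).
(V₂+V₁)/(V₂−V₁) = (2915+968)/(2915−968) = 1.9944; √ = 1.4122.
x_cross = 2·22.2·1.4122 = 62.70 m.

63 m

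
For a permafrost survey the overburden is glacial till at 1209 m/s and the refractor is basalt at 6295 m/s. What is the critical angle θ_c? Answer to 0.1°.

11.1°

At critical incidence the refracted ray runs along the interface (θ₂ = 90°), so sin θ_c = V₁/V₂.
θ_c = arcsin(1209/6295) = arcsin 0.1921 = 11.07°.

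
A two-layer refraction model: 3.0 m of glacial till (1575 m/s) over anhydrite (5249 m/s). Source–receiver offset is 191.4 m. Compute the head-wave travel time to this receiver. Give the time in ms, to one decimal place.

t = x/V₂ + 2h·√(V₂²−V₁²)/(V₁V₂).
√(V₂²−V₁²) = √(5249²−1575²) = 5007.1 m/s; delay term = 2·3.0·5007.1/(1575·5249) = 0.00363 s.
t = 191.4/5249 + 0.00363 = 0.04010 s.

40.1 ms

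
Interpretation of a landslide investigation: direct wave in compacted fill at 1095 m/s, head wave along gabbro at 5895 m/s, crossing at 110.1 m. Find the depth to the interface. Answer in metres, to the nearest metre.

x_cross = 2h·√((V₂+V₁)/(V₂−V₁)) → h = x_cross / (2·√((V₂+V₁)/(V₂−V₁))).
√((V₂+V₁)/(V₂−V₁)) = √((5895+1095)/(5895−1095)) = 1.2068.
h = 110.1 / (2·1.2068) = 45.62 m.

46 m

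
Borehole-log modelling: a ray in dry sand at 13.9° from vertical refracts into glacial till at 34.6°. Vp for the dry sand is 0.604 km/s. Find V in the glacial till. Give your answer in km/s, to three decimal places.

sin 13.9° = 0.2402; sin 34.6° = 0.5678.
V₂ = V₁·(sin θ₂/sin θ₁) = 0.604·(0.5678/0.2402) = 1.428 km/s.

1.428 km/s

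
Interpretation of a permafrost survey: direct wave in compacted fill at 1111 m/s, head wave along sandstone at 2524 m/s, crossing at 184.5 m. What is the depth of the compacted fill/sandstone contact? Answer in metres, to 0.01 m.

h = (x_cross/2)·√((V₂−V₁)/(V₂+V₁)).
(V₂−V₁)/(V₂+V₁) = (2524−1111)/(2524+1111) = 0.3887; √ = 0.6235.
h = (184.5/2)·0.6235 = 57.52 m.

57.52 m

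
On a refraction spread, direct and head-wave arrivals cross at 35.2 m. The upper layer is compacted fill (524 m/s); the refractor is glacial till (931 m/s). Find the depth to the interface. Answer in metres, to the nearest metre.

x_cross = 2h·√((V₂+V₁)/(V₂−V₁)) → h = x_cross / (2·√((V₂+V₁)/(V₂−V₁))).
√((V₂+V₁)/(V₂−V₁)) = √((931+524)/(931−524)) = 1.8908.
h = 35.2 / (2·1.8908) = 9.31 m.

9 m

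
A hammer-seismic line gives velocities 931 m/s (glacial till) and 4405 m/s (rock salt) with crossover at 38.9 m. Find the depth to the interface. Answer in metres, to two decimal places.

15.69 m

x_cross = 2h·√((V₂+V₁)/(V₂−V₁)) → h = x_cross / (2·√((V₂+V₁)/(V₂−V₁))).
√((V₂+V₁)/(V₂−V₁)) = √((4405+931)/(4405−931)) = 1.2393.
h = 38.9 / (2·1.2393) = 15.69 m.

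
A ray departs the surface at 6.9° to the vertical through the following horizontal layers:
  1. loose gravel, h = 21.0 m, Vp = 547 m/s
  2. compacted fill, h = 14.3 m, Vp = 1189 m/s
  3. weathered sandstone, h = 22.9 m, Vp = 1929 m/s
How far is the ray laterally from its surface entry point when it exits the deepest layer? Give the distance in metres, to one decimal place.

17.1 m

Apply Snell's law at each interface; in layer i the horizontal offset is hᵢ·tan θᵢ.
Layer 1: θ = 6.90°; offset = 21.0·tan 6.90° = 2.541 m.
Layer 2: sin θ = 1189·sin 6.9°/547 = 0.2611, θ = 15.14°; offset = 14.3·tan 15.14° = 3.869 m.
Layer 3: sin θ = 1929·sin 6.9°/547 = 0.4237, θ = 25.07°; offset = 22.9·tan 25.07° = 10.711 m.
Summing the layer offsets gives 17.120 m.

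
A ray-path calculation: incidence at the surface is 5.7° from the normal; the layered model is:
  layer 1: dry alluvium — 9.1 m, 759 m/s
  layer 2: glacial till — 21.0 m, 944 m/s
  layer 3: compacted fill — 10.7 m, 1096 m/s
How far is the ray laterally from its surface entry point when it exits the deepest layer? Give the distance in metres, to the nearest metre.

5 m

p = sin θ₁/V₁ = sin 5.7°/759 = 1.3086e-04 s/m is conserved through the stack.
Layer 1: θ = 5.70°; offset = 9.1·tan 5.70° = 0.908 m.
Layer 2: sin θ = p·944 = 0.1235 → θ = 7.10°; offset = 21.0·tan 7.10° = 2.614 m.
Layer 3: sin θ = p·1096 = 0.1434 → θ = 8.25°; offset = 10.7·tan 8.25° = 1.551 m.
Summing the layer offsets gives 5.073 m.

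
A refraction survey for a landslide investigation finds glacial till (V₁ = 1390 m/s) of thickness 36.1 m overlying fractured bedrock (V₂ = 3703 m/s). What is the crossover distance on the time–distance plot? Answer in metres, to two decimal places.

107.14 m

θ_c = arcsin(1390/3703) = 22.05°, so cos θ_c = 0.9269 and tᵢ = 2h cos θ_c/V₁ = 0.0481 s.
At crossover x/V₁ = x/V₂ + tᵢ ⇒ x = tᵢ/(1/V₁ − 1/V₂) = 0.04814/(7.1942e-04 − 2.7005e-04) = 107.14 m.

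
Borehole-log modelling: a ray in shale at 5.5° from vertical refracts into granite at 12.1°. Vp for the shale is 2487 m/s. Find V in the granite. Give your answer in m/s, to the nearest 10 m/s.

sin 5.5° = 0.0958; sin 12.1° = 0.2096.
V₂ = V₁·(sin θ₂/sin θ₁) = 2487·(0.2096/0.0958) = 5439.17 m/s.

5440 m/s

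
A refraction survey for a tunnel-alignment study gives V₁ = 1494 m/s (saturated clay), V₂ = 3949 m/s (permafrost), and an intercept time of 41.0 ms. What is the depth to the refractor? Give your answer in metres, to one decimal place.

33.1 m

θ_c = arcsin(1494/3949) = 22.23°; cos θ_c = 0.9257.
tᵢ = 2h cos θ_c/V₁ ⇒ h = tᵢ·V₁/(2 cos θ_c) = 0.041·1494/(2·0.9257) = 33.09 m.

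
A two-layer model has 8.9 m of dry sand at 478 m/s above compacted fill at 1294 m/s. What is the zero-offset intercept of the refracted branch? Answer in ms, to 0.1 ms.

tᵢ = 2h·√(V₂²−V₁²)/(V₁V₂).
√(V₂²−V₁²) = √(1294²−478²) = 1202.5 m/s.
tᵢ = 2·8.9·1202.5/(478·1294) = 0.03460 s.

34.6 ms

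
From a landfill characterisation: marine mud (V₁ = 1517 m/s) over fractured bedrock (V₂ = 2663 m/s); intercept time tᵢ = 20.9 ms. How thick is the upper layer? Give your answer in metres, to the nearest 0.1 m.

h = tᵢ·V₁·V₂ / (2·√(V₂²−V₁²)).
√(V₂²−V₁²) = √(2663² − 1517²) = 2188.7 m/s.
h = 0.0209 s × 1517 × 2663 / (2 × 2188.7) = 19.29 m.

19.3 m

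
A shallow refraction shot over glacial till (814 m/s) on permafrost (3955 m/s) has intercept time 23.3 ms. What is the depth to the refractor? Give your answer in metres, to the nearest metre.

h = tᵢ·V₁·V₂ / (2·√(V₂²−V₁²)).
√(V₂²−V₁²) = √(3955² − 814²) = 3870.3 m/s.
h = 0.0233 s × 814 × 3955 / (2 × 3870.3) = 9.69 m.

10 m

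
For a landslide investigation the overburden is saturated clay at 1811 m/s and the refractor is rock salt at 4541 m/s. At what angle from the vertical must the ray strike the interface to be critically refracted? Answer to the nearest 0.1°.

23.5°

Critical incidence: sin θ_c = V₁/V₂ = 1811/4541 = 0.3988.
θ_c = arcsin 0.3988 = 23.50°.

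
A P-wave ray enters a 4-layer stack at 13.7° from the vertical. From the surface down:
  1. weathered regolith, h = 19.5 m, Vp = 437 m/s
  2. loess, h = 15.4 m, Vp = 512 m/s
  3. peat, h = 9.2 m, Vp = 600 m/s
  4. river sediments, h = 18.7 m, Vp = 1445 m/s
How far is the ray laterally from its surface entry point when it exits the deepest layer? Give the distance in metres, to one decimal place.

35.9 m

Ray parameter p = sin 13.7° / 437 m/s = 5.4196e-04 s/m.
Layer 1: θ = 13.70°; offset = 19.5·tan 13.70° = 4.754 m.
Layer 2: sin θ = p·512 = 0.2775 → θ = 16.11°; offset = 15.4·tan 16.11° = 4.448 m.
Layer 3: sin θ = p·600 = 0.3252 → θ = 18.98°; offset = 9.2·tan 18.98° = 3.164 m.
Layer 4: sin θ = p·1445 = 0.7831 → θ = 51.55°; offset = 18.7·tan 51.55° = 23.550 m.
Total horizontal offset = 35.915 m.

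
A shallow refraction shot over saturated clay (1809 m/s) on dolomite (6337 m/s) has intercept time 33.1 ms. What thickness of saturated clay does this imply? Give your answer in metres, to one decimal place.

θ_c = arcsin(1809/6337) = 16.59°; cos θ_c = 0.9584.
tᵢ = 2h cos θ_c/V₁ ⇒ h = tᵢ·V₁/(2 cos θ_c) = 0.0331·1809/(2·0.9584) = 31.24 m.

31.2 m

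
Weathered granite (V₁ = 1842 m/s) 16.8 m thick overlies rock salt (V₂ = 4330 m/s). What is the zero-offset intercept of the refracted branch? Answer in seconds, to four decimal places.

0.0165 s

θ_c = arcsin(V₁/V₂) = arcsin(1842/4330) = 25.18°; cos θ_c = 0.9050.
tᵢ = 2h·cos θ_c / V₁ = 2·16.8·0.9050 / 1842 = 0.01651 s.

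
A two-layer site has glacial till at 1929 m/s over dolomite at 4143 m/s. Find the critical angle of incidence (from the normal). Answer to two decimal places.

At critical incidence the refracted ray runs along the interface (θ₂ = 90°), so sin θ_c = V₁/V₂.
θ_c = arcsin(1929/4143) = arcsin 0.4656 = 27.75°.

27.75°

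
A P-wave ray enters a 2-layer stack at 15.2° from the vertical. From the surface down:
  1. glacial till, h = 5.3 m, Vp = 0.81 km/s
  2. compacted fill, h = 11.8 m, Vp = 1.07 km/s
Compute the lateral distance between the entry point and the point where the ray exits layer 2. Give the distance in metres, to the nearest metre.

6 m

Apply Snell's law at each interface; in layer i the horizontal offset is hᵢ·tan θᵢ.
Layer 1: θ = 15.20°; offset = 5.3·tan 15.20° = 1.440 m.
Layer 2: sin θ = 1.07·sin 15.2°/0.81 = 0.3463, θ = 20.26°; offset = 11.8·tan 20.26° = 4.357 m.
Summing the layer offsets gives 5.797 m.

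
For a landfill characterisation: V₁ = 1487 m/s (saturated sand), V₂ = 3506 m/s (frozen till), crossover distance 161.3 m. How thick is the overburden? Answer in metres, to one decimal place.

51.3 m

h = (x_cross/2)·√((V₂−V₁)/(V₂+V₁)).
(V₂−V₁)/(V₂+V₁) = (3506−1487)/(3506+1487) = 0.4044; √ = 0.6359.
h = (161.3/2)·0.6359 = 51.29 m.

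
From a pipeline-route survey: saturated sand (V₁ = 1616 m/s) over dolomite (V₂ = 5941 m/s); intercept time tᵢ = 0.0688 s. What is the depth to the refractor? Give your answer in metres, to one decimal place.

h = tᵢ·V₁·V₂ / (2·√(V₂²−V₁²)).
√(V₂²−V₁²) = √(5941² − 1616²) = 5717.0 m/s.
h = 0.0688 s × 1616 × 5941 / (2 × 5717.0) = 57.77 m.

57.8 m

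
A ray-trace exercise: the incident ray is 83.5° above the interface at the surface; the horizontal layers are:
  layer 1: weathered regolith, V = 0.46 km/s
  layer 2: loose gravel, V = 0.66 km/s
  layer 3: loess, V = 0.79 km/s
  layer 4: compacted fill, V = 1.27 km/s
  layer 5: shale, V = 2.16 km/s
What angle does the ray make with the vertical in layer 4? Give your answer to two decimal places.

18.21°

From the normal: θ₁ = 90° − 83.5° = 6.5°.
Ray parameter p = sin 6.5° / 0.46 = 2.4609e-01 s/km.
sin θ_4 = p·V_4 = 2.4609e-01 × 1.27 = 0.3125.
θ_4 = 18.21° from the vertical.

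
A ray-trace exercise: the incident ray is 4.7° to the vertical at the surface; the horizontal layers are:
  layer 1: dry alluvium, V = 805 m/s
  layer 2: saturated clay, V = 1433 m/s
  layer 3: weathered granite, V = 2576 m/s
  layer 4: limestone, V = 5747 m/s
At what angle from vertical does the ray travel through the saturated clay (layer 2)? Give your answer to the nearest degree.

Ray parameter p = sin 4.7° / 805 = 1.0179e-04 s/m.
sin θ_2 = p·V_2 = 1.0179e-04 × 1433 = 0.1459.
θ_2 = 8.39° from the vertical.

8°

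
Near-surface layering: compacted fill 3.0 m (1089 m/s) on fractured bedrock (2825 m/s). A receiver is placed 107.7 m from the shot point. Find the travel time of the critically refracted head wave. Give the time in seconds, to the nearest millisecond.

0.043 s

t = x/V₂ + 2h·√(V₂²−V₁²)/(V₁V₂).
√(V₂²−V₁²) = √(2825²−1089²) = 2606.7 m/s; delay term = 2·3.0·2606.7/(1089·2825) = 0.00508 s.
t = 107.7/2825 + 0.00508 = 0.04321 s.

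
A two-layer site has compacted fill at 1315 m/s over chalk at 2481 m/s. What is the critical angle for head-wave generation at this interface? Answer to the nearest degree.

32°

At critical incidence the refracted ray runs along the interface (θ₂ = 90°), so sin θ_c = V₁/V₂.
θ_c = arcsin(1315/2481) = arcsin 0.5300 = 32.01°.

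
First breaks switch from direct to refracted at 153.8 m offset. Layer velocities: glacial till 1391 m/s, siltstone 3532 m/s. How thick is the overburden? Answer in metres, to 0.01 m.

50.71 m

h = (x_cross/2)·√((V₂−V₁)/(V₂+V₁)).
(V₂−V₁)/(V₂+V₁) = (3532−1391)/(3532+1391) = 0.4349; √ = 0.6595.
h = (153.8/2)·0.6595 = 50.71 m.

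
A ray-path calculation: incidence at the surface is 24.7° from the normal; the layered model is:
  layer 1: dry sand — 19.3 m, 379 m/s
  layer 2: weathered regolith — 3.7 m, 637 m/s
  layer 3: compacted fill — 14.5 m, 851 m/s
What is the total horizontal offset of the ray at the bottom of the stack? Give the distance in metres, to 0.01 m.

Apply Snell's law at each interface; in layer i the horizontal offset is hᵢ·tan θᵢ.
Layer 1: θ = 24.70°; offset = 19.3·tan 24.70° = 8.8770 m.
Layer 2: sin θ = 637·sin 24.7°/379 = 0.7023, θ = 44.61°; offset = 3.7·tan 44.61° = 3.6505 m.
Layer 3: sin θ = 851·sin 24.7°/379 = 0.9383, θ = 69.76°; offset = 14.5·tan 69.76° = 39.3320 m.
Total horizontal offset = 51.8595 m.

51.86 m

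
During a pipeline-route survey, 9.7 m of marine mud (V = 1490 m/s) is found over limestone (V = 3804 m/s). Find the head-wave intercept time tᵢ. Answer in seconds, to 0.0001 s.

θ_c = arcsin(V₁/V₂) = arcsin(1490/3804) = 23.06°; cos θ_c = 0.9201.
tᵢ = 2h·cos θ_c / V₁ = 2·9.7·0.9201 / 1490 = 0.01198 s.

0.0120 s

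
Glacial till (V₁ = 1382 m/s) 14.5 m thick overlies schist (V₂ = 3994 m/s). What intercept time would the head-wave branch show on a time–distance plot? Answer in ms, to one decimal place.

tᵢ = 2h·√(V₂²−V₁²)/(V₁V₂).
√(V₂²−V₁²) = √(3994²−1382²) = 3747.3 m/s.
tᵢ = 2·14.5·3747.3/(1382·3994) = 0.01969 s.

19.7 ms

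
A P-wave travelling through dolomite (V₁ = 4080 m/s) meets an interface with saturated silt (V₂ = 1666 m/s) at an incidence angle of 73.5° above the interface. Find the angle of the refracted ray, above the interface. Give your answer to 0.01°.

83.34°

Angle from the normal: 90° − 73.5° = 16.5°.
Snell's law: sin θ₂ = (V₂/V₁)·sin θ₁ = (1666/4080)·sin 16.5° = 0.1160.
θ₂ = arcsin 0.1160 = 6.66° from the normal.
From the interface: 90° − 6.66° = 83.34°.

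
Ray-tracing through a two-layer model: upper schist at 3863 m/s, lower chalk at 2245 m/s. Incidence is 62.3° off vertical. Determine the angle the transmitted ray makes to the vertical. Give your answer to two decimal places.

30.97°

Snell's law: sin θ₂ = (V₂/V₁)·sin θ₁ = (2245/3863)·sin 62.3° = 0.5146.
θ₂ = arcsin 0.5146 = 30.97° from the normal.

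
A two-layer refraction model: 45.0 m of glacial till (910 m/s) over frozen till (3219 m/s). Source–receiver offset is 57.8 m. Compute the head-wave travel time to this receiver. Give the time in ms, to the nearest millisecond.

113 ms

θ_c = arcsin(V₁/V₂) = arcsin(910/3219) = 16.42°, cos θ_c = 0.9592.
Intercept time tᵢ = 2h cos θ_c / V₁ = 2·45.0·0.9592/910 = 0.09487 s.
t = x/V₂ + tᵢ = 57.8/3219 + 0.09487 = 0.11282 s.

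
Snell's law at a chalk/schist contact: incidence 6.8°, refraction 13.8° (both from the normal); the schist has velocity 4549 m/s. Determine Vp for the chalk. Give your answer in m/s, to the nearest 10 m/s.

Snell's law: sin 6.8°/V₁ = sin 13.8°/V₂.
V₁ = V₂·sin 6.8°/sin 13.8° = 4549 × 0.4964 = 2258.05 m/s.

2260 m/s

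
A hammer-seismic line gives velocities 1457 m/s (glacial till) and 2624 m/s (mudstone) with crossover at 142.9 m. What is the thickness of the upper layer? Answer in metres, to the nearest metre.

x_cross = 2h·√((V₂+V₁)/(V₂−V₁)) → h = x_cross / (2·√((V₂+V₁)/(V₂−V₁))).
√((V₂+V₁)/(V₂−V₁)) = √((2624+1457)/(2624−1457)) = 1.8700.
h = 142.9 / (2·1.8700) = 38.21 m.

38 m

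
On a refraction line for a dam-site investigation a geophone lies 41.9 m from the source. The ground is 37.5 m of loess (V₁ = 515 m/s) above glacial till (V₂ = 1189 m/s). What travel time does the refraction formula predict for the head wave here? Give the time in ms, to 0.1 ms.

166.5 ms

t = x/V₂ + 2h·√(V₂²−V₁²)/(V₁V₂).
√(V₂²−V₁²) = √(1189²−515²) = 1071.7 m/s; delay term = 2·37.5·1071.7/(515·1189) = 0.13126 s.
t = 41.9/1189 + 0.13126 = 0.16650 s.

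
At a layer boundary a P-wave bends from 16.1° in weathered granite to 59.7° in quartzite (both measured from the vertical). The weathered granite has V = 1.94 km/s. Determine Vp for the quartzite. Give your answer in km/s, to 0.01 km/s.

sin 16.1° = 0.2773; sin 59.7° = 0.8634.
V₂ = V₁·(sin θ₂/sin θ₁) = 1.94·(0.8634/0.2773) = 6.04 km/s.

6.04 km/s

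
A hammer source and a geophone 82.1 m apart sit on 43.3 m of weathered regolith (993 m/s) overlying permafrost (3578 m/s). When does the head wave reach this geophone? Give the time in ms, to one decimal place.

t = x/V₂ + 2h·√(V₂²−V₁²)/(V₁V₂).
√(V₂²−V₁²) = √(3578²−993²) = 3437.4 m/s; delay term = 2·43.3·3437.4/(993·3578) = 0.08378 s.
t = 82.1/3578 + 0.08378 = 0.10673 s.

106.7 ms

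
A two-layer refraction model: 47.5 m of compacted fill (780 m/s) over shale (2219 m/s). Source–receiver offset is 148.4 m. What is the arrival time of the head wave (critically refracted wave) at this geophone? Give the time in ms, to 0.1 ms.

θ_c = arcsin(V₁/V₂) = arcsin(780/2219) = 20.58°, cos θ_c = 0.9362.
Intercept time tᵢ = 2h cos θ_c / V₁ = 2·47.5·0.9362/780 = 0.11402 s.
t = x/V₂ + tᵢ = 148.4/2219 + 0.11402 = 0.18090 s.

180.9 ms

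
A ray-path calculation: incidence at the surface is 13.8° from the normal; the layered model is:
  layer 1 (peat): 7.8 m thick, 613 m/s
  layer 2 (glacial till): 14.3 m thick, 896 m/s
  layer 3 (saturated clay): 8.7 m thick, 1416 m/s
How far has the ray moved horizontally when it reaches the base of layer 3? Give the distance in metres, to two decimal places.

p = sin θ₁/V₁ = sin 13.8°/613 = 3.8912e-04 s/m is conserved through the stack.
Layer 1: θ = 13.80°; offset = 7.8·tan 13.80° = 1.9159 m.
Layer 2: sin θ = p·896 = 0.3487 → θ = 20.41°; offset = 14.3·tan 20.41° = 5.3196 m.
Layer 3: sin θ = p·1416 = 0.5510 → θ = 33.44°; offset = 8.7·tan 33.44° = 5.7444 m.
Σ offsets = 12.9798 m.

12.98 m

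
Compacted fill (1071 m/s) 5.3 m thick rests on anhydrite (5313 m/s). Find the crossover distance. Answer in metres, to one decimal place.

θ_c = arcsin(1071/5313) = 11.63°, so cos θ_c = 0.9795 and tᵢ = 2h cos θ_c/V₁ = 0.0097 s.
At crossover x/V₁ = x/V₂ + tᵢ ⇒ x = tᵢ/(1/V₁ − 1/V₂) = 0.00969/(9.3371e-04 − 1.8822e-04) = 13.00 m.

13.0 m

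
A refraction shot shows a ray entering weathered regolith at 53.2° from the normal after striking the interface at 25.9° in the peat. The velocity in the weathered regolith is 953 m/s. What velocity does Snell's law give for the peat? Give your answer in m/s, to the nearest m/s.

Snell's law: sin 25.9°/V₁ = sin 53.2°/V₂.
V₁ = V₂·sin 25.9°/sin 53.2° = 953 × 0.5455 = 519.86 m/s.

520 m/s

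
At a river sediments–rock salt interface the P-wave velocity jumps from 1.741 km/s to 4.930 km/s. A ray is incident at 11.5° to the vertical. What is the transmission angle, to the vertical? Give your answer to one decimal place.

sin θ₁/V₁ = sin θ₂/V₂ ⇒ sin θ₂ = 4.930·sin 11.5°/1.741 = 4.930·0.1994/1.741 = 0.5646.
θ₂ = sin⁻¹(0.5646) = 34.37° (from vertical).

34.4°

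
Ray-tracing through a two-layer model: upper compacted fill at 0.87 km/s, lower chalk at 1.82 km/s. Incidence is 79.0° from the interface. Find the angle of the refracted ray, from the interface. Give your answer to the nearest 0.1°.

Angle from the normal: 90° − 79.0° = 11.0°.
Snell's law: sin θ₂ = (V₂/V₁)·sin θ₁ = (1.82/0.87)·sin 11.0° = 0.3992.
θ₂ = arcsin 0.3992 = 23.53° from the normal.
From the interface: 90° − 23.53° = 66.47°.

66.5°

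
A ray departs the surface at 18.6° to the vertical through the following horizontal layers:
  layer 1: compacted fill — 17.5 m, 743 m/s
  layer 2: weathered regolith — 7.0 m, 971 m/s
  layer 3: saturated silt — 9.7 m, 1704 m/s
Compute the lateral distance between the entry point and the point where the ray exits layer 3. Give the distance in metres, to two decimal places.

Apply Snell's law at each interface; in layer i the horizontal offset is hᵢ·tan θᵢ.
Layer 1: θ = 18.60°; offset = 17.5·tan 18.60° = 5.8894 m.
Layer 2: sin θ = 971·sin 18.6°/743 = 0.4168, θ = 24.64°; offset = 7.0·tan 24.64° = 3.2100 m.
Layer 3: sin θ = 1704·sin 18.6°/743 = 0.7315, θ = 47.01°; offset = 9.7·tan 47.01° = 10.4065 m.
Total horizontal offset = 19.5060 m.

19.51 m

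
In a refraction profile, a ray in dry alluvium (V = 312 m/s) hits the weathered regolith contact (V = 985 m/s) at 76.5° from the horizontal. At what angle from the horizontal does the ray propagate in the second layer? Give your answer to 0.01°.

42.52°

Angle from the normal: 90° − 76.5° = 13.5°.
Snell's law: sin θ₂ = (V₂/V₁)·sin θ₁ = (985/312)·sin 13.5° = 0.7370.
θ₂ = sin⁻¹(0.7370) = 47.48° (from vertical).
From the interface: 90° − 47.48° = 42.52°.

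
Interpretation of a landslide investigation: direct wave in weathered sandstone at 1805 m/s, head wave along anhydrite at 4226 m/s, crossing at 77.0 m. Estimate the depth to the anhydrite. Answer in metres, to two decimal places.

x_cross = 2h·√((V₂+V₁)/(V₂−V₁)) → h = x_cross / (2·√((V₂+V₁)/(V₂−V₁))).
√((V₂+V₁)/(V₂−V₁)) = √((4226+1805)/(4226−1805)) = 1.5783.
h = 77.0 / (2·1.5783) = 24.39 m.

24.39 m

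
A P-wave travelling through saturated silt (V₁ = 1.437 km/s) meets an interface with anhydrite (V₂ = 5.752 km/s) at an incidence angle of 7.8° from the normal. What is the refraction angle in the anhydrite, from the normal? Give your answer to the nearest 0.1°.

sin θ₁/V₁ = sin θ₂/V₂ ⇒ sin θ₂ = 5.752·sin 7.8°/1.437 = 5.752·0.1357/1.437 = 0.5432.
θ₂ = sin⁻¹(0.5432) = 32.90° (from vertical).

32.9°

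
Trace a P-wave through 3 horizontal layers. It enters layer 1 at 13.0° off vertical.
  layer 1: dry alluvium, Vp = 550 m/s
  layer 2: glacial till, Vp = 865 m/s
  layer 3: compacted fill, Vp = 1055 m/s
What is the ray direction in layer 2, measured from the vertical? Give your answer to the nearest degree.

21°

Ray parameter p = sin 13.0° / 550 = 4.0900e-04 s/m.
sin θ_2 = p·V_2 = 4.0900e-04 × 865 = 0.3538.
θ_2 = arcsin 0.3538 = 20.72°.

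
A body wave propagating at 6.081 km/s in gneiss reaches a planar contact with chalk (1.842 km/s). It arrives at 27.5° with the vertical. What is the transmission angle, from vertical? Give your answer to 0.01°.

sin θ₁/V₁ = sin θ₂/V₂ ⇒ sin θ₂ = 1.842·sin 27.5°/6.081 = 1.842·0.4617/6.081 = 0.1399.
θ₂ = sin⁻¹(0.1399) = 8.04° (from vertical).

8.04°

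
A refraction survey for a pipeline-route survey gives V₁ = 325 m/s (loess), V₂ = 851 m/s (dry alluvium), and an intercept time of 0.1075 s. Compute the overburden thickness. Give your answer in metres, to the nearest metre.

θ_c = arcsin(325/851) = 22.45°; cos θ_c = 0.9242.
tᵢ = 2h cos θ_c/V₁ ⇒ h = tᵢ·V₁/(2 cos θ_c) = 0.1075·325/(2·0.9242) = 18.90 m.

19 m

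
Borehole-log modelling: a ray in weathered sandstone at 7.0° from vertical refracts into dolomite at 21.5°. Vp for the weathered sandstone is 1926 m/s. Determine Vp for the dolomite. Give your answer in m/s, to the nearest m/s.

sin 7.0° = 0.1219; sin 21.5° = 0.3665.
V₂ = V₁·(sin θ₂/sin θ₁) = 1926·(0.3665/0.1219) = 5792.12 m/s.

5792 m/s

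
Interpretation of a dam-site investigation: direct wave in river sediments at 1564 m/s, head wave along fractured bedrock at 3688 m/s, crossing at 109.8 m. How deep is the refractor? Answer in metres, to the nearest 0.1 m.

h = (x_cross/2)·√((V₂−V₁)/(V₂+V₁)).
(V₂−V₁)/(V₂+V₁) = (3688−1564)/(3688+1564) = 0.4044; √ = 0.6359.
h = (109.8/2)·0.6359 = 34.91 m.

34.9 m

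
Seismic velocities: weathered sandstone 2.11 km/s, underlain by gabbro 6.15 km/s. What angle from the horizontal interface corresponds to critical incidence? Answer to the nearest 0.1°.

At critical incidence the refracted ray runs along the interface (θ₂ = 90°), so sin θ_c = V₁/V₂.
θ_c = arcsin(2.11/6.15) = arcsin 0.3431 = 20.07°.
Measured from the interface: 90° − 20.07° = 69.93°.

69.9°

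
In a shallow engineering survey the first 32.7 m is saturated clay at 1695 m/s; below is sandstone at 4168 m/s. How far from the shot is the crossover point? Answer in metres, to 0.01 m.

x_cross = 2h·√((V₂+V₁)/(V₂−V₁)).
(V₂+V₁)/(V₂−V₁) = (4168+1695)/(4168−1695) = 2.3708; √ = 1.5397.
x_cross = 2·32.7·1.5397 = 100.70 m.

100.70 m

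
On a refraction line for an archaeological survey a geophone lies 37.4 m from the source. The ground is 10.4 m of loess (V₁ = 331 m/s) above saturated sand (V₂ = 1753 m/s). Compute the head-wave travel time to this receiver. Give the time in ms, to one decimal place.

83.0 ms

θ_c = arcsin(V₁/V₂) = arcsin(331/1753) = 10.88°, cos θ_c = 0.9820.
Intercept time tᵢ = 2h cos θ_c / V₁ = 2·10.4·0.9820/331 = 0.06171 s.
t = x/V₂ + tᵢ = 37.4/1753 + 0.06171 = 0.08304 s.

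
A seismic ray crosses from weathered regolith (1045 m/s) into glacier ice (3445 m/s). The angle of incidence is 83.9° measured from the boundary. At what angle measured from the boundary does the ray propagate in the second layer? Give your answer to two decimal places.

Convert to the normal: θ₁ = 90° − 83.9° = 6.1°.
sin θ₁/V₁ = sin θ₂/V₂ ⇒ sin θ₂ = 3445·sin 6.1°/1045 = 3445·0.1063/1045 = 0.3503.
θ₂ = arcsin 0.3503 = 20.51° from the normal.
From the interface: 90° − 20.51° = 69.49°.

69.49°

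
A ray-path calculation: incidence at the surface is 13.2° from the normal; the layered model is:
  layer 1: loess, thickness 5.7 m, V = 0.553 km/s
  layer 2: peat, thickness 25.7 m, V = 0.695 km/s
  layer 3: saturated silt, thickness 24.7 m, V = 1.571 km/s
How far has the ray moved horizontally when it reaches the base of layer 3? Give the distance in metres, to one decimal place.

Ray parameter p = sin 13.2° / 0.553 km/s = 4.1293e-01 s/km.
Layer 1: θ = 13.20°; offset = 5.7·tan 13.20° = 1.337 m.
Layer 2: sin θ = p·0.695 = 0.2870 → θ = 16.68°; offset = 25.7·tan 16.68° = 7.699 m.
Layer 3: sin θ = p·1.571 = 0.6487 → θ = 40.44°; offset = 24.7·tan 40.44° = 21.055 m.
Summing the layer offsets gives 30.091 m.

30.1 m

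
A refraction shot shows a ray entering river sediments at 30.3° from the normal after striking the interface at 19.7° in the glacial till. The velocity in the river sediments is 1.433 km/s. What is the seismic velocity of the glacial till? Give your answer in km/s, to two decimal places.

0.96 km/s

sin 19.7° = 0.3371; sin 30.3° = 0.5045.
V₁ = V₂·(sin θ₁/sin θ₂) = 1.433·(0.3371/0.5045) = 0.96 km/s.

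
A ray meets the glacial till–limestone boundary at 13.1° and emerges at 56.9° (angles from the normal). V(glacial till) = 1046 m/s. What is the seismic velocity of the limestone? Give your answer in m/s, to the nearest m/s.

Snell's law: sin 13.1°/V₁ = sin 56.9°/V₂.
V₂ = V₁·sin 56.9°/sin 13.1° = 1046 × 3.6961 = 3866.09 m/s.

3866 m/s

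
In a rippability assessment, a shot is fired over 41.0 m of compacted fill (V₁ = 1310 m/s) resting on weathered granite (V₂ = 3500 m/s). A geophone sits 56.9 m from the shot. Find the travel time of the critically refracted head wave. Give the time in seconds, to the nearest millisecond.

t = x/V₂ + 2h·√(V₂²−V₁²)/(V₁V₂).
√(V₂²−V₁²) = √(3500²−1310²) = 3245.6 m/s; delay term = 2·41.0·3245.6/(1310·3500) = 0.05805 s.
t = 56.9/3500 + 0.05805 = 0.07430 s.

0.074 s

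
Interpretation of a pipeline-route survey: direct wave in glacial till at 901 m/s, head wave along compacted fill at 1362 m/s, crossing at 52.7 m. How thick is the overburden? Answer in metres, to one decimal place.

11.9 m

h = (x_cross/2)·√((V₂−V₁)/(V₂+V₁)).
(V₂−V₁)/(V₂+V₁) = (1362−901)/(1362+901) = 0.2037; √ = 0.4513.
h = (52.7/2)·0.4513 = 11.89 m.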